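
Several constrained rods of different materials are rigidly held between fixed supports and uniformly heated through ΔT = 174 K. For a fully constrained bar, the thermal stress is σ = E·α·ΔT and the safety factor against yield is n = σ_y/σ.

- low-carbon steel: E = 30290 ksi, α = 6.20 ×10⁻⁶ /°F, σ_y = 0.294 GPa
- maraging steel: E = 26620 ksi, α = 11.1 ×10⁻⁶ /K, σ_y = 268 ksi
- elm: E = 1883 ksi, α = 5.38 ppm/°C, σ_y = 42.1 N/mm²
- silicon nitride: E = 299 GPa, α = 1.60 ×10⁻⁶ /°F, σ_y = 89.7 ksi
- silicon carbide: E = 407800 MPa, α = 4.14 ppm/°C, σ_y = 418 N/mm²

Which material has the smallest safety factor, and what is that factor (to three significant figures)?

With everything in SI (GPa, ×10⁻⁶/K, MPa):
  low-carbon steel: E = 208.8, α = 11.2, σ_y = 294.0 → σ = 406 MPa, n = 0.725
  maraging steel: E = 183.5, α = 11.1, σ_y = 1848 → σ = 354 MPa, n = 5.21
  elm: E = 12.98, α = 5.38, σ_y = 42.10 → σ = 12.2 MPa, n = 3.46
  silicon nitride: E = 299.0, α = 2.88, σ_y = 618.5 → σ = 150 MPa, n = 4.13
  silicon carbide: E = 407.8, α = 4.14, σ_y = 418.0 → σ = 294 MPa, n = 1.42
The minimum is low-carbon steel at n = 0.725.

low-carbon steel, n = 0.725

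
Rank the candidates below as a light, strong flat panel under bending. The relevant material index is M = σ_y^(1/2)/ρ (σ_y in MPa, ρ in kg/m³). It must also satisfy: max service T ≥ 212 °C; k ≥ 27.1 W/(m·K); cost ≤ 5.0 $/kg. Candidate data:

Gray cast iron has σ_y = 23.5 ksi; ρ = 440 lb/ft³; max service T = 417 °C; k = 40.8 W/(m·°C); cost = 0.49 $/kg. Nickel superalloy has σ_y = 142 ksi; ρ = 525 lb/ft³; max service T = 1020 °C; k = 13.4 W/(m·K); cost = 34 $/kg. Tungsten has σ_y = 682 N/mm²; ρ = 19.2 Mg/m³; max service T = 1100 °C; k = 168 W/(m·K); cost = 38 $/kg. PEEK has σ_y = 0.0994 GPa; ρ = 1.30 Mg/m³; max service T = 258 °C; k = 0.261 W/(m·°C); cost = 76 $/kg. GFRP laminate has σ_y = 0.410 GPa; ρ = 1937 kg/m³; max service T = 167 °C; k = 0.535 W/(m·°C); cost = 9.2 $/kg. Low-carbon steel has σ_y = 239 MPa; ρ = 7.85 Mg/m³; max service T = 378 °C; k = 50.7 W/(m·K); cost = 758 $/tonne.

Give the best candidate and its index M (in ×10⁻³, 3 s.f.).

low-carbon steel, M = 1.97×10⁻³

Screen on constraints: max service T ≥ 212 °C; k ≥ 27.1 W/(m·K); cost ≤ 5.0 $/kg. Survivors: gray cast iron, low-carbon steel.
Putting every candidate on a common basis:
  gray cast iron: σ_y = 162.0 MPa, ρ = 7048 kg/m³
  low-carbon steel: σ_y = 239.0 MPa, ρ = 7850 kg/m³
  low-carbon steel: M = 1.97×10⁻³
  gray cast iron: M = 1.81×10⁻³
Low-carbon steel has the largest M.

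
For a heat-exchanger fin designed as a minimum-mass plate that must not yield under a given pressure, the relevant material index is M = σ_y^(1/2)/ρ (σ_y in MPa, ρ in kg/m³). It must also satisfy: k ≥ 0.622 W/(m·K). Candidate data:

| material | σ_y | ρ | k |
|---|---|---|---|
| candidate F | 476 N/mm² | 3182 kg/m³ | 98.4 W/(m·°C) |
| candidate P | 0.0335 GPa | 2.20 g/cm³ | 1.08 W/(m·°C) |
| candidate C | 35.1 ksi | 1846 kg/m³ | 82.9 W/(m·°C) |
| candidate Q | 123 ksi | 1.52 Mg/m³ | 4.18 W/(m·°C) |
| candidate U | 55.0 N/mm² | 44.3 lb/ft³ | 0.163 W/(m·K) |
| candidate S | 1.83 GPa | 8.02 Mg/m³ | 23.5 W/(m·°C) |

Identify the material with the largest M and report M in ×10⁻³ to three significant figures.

candidate Q, M = 19.2×10⁻³

Screen on constraints: k ≥ 0.622 W/(m·K). Survivors: candidate F, candidate P, candidate C, candidate Q, candidate S.
In SI units:
  candidate F: σ_y = 476.0 MPa, ρ = 3182 kg/m³
  candidate P: σ_y = 33.50 MPa, ρ = 2200 kg/m³
  candidate C: σ_y = 242.0 MPa, ρ = 1846 kg/m³
  candidate Q: σ_y = 848.1 MPa, ρ = 1520 kg/m³
  candidate S: σ_y = 1830 MPa, ρ = 8020 kg/m³
  candidate Q: M = 19.2×10⁻³
  candidate C: M = 8.43×10⁻³
  candidate F: M = 6.86×10⁻³
  candidate S: M = 5.33×10⁻³
  candidate P: M = 2.63×10⁻³
Candidate Q ranks first.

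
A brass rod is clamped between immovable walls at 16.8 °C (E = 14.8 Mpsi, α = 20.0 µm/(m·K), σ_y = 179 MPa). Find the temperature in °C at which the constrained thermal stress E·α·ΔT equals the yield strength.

E = 14.8 Mpsi = 102.0 GPa.
E·α·ΔT = 179.0 MPa ⇒ ΔT = 179.0 / (102.0×10³ × 20.0×10⁻⁶) = 87.71 K.
T = 16.8 + 87.71 = 104.5 °C.

105 °C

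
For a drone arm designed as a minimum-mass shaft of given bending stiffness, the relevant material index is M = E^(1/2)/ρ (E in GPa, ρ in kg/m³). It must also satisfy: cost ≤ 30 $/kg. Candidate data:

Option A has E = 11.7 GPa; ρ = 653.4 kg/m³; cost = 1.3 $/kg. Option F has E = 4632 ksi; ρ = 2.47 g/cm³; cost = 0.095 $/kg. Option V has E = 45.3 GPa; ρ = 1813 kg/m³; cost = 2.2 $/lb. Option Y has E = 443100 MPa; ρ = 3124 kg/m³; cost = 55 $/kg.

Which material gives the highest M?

option A

Screen on constraints: cost ≤ 30 $/kg. Survivors: option A, option F, option V.
Putting every candidate on a common basis:
  option A: E = 11.70 GPa, ρ = 653.4 kg/m³
  option F: E = 31.94 GPa, ρ = 2470 kg/m³
  option V: E = 45.30 GPa, ρ = 1813 kg/m³
  option A: M = 5.23×10⁻³
  option V: M = 3.71×10⁻³
  option F: M = 2.29×10⁻³
Option A ranks first.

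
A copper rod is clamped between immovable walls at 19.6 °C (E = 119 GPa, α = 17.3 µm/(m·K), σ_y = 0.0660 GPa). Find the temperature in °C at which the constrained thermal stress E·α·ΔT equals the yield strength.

51.7 °C

σ_y = 0.0660 GPa = 66.00 MPa.
E·α·ΔT = 66.00 MPa ⇒ ΔT = 66.00 / (119.0×10³ × 17.3×10⁻⁶) = 32.06 K.
T = 19.6 + 32.06 = 51.66 °C.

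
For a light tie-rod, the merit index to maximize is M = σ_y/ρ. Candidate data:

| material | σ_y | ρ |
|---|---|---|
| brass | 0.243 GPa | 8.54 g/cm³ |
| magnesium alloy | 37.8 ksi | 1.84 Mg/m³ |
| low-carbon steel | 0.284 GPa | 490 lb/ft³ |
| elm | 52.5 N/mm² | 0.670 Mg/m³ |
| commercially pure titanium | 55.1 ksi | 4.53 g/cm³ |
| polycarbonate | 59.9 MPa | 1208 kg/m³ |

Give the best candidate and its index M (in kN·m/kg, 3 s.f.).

Convert each candidate to consistent units, then evaluate M:
  brass: σ_y = 243.0 MPa, ρ = 8540 kg/m³
  magnesium alloy: σ_y = 260.6 MPa, ρ = 1840 kg/m³
  low-carbon steel: σ_y = 284.0 MPa, ρ = 7849 kg/m³
  elm: σ_y = 52.50 MPa, ρ = 670.0 kg/m³
  commercially pure titanium: σ_y = 379.9 MPa, ρ = 4530 kg/m³
  polycarbonate: σ_y = 59.90 MPa, ρ = 1208 kg/m³
  magnesium alloy: M = 142 kN·m/kg
  commercially pure titanium: M = 83.9 kN·m/kg
  elm: M = 78.4 kN·m/kg
  polycarbonate: M = 49.6 kN·m/kg
  low-carbon steel: M = 36.2 kN·m/kg
  brass: M = 28.5 kN·m/kg
Magnesium alloy ranks first.

magnesium alloy, M = 142 kN·m/kg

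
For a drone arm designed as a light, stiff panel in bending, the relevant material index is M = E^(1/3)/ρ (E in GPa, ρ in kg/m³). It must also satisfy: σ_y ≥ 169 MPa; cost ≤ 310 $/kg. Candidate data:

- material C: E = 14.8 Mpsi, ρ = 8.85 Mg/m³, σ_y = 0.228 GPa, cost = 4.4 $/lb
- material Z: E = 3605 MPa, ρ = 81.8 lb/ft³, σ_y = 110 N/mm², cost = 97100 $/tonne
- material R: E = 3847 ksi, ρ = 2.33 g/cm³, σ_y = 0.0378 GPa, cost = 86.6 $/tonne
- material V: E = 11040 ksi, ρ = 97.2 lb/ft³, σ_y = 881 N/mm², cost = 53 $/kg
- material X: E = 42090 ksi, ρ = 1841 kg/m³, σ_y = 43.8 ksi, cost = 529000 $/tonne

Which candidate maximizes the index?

Screen on constraints: σ_y ≥ 169 MPa; cost ≤ 310 $/kg. Survivors: material C, material V.
Normalizing units and computing the index:
  material C: E = 102.0 GPa, ρ = 8850 kg/m³
  material V: E = 76.12 GPa, ρ = 1557 kg/m³
  material V: M = 2.72×10⁻³
  material C: M = 0.528×10⁻³
The maximum is for material V.

material V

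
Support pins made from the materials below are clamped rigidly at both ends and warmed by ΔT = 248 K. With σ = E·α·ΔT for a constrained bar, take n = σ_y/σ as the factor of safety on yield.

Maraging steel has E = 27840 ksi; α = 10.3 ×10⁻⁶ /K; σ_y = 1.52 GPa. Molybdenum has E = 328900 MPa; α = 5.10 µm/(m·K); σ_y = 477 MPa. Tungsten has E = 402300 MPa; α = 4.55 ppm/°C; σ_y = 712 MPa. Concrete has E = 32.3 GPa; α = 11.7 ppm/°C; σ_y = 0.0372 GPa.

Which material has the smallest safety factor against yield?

concrete

Converting E to GPa, α to ×10⁻⁶/K, σ_y to MPa, then σ and n for each:
  maraging steel: E = 192.0, α = 10.3, σ_y = 1520 → σ = 490 MPa, n = 3.10
  molybdenum: E = 328.9, α = 5.10, σ_y = 477.0 → σ = 416 MPa, n = 1.15
  tungsten: E = 402.3, α = 4.55, σ_y = 712.0 → σ = 454 MPa, n = 1.57
  concrete: E = 32.30, α = 11.7, σ_y = 37.20 → σ = 93.7 MPa, n = 0.397
The minimum is concrete at n = 0.397.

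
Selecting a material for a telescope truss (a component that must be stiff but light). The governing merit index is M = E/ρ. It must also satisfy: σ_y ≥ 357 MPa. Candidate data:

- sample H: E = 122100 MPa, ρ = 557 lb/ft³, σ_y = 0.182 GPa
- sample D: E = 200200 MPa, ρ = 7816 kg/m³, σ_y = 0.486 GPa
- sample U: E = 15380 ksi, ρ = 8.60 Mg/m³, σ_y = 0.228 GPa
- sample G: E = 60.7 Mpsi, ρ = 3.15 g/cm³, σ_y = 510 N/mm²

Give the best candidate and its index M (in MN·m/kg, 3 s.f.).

sample G, M = 133 MN·m/kg

Screen on constraints: σ_y ≥ 357 MPa. Survivors: sample D, sample G.
Normalizing units and computing the index:
  sample D: E = 200.2 GPa, ρ = 7816 kg/m³
  sample G: E = 418.5 GPa, ρ = 3150 kg/m³
  sample G: M = 133 MN·m/kg
  sample D: M = 25.6 MN·m/kg
Highest index: sample G.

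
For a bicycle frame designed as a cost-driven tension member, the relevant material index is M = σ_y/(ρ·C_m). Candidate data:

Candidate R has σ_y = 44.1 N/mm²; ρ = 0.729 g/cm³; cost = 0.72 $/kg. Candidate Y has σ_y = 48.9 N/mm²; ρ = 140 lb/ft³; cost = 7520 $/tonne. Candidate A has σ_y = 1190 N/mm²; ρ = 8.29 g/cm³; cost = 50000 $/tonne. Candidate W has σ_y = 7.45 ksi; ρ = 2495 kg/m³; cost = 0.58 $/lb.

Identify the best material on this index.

In SI units:
  candidate R: σ_y = 44.10 MPa, ρ = 729.0 kg/m³, cost = 0.7200 $/kg
  candidate Y: σ_y = 48.90 MPa, ρ = 2243 kg/m³, cost = 7.520 $/kg
  candidate A: σ_y = 1190 MPa, ρ = 8290 kg/m³, cost = 50.00 $/kg
  candidate W: σ_y = 51.37 MPa, ρ = 2495 kg/m³, cost = 1.279 $/kg
  candidate R: M = 84.0 kN·m per $
  candidate W: M = 16.1 kN·m per $
  candidate Y: M = 2.90 kN·m per $
  candidate A: M = 2.87 kN·m per $
Candidate R has the largest M.

candidate R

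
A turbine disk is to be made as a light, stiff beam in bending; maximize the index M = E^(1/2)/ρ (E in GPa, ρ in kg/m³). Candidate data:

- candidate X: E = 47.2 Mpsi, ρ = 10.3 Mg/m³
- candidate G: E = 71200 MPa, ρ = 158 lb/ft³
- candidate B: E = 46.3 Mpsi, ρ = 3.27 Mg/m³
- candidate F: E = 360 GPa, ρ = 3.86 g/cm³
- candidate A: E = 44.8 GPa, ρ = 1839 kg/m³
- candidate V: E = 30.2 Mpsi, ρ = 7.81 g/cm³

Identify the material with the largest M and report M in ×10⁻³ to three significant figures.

Putting every candidate on a common basis:
  candidate X: E = 325.4 GPa, ρ = 10300 kg/m³
  candidate G: E = 71.20 GPa, ρ = 2531 kg/m³
  candidate B: E = 319.2 GPa, ρ = 3270 kg/m³
  candidate F: E = 360.0 GPa, ρ = 3860 kg/m³
  candidate A: E = 44.80 GPa, ρ = 1839 kg/m³
  candidate V: E = 208.2 GPa, ρ = 7810 kg/m³
  candidate B: M = 5.46×10⁻³
  candidate F: M = 4.92×10⁻³
  candidate A: M = 3.64×10⁻³
  candidate G: M = 3.33×10⁻³
  candidate V: M = 1.85×10⁻³
  candidate X: M = 1.75×10⁻³
Candidate B ranks first.

candidate B, M = 5.46×10⁻³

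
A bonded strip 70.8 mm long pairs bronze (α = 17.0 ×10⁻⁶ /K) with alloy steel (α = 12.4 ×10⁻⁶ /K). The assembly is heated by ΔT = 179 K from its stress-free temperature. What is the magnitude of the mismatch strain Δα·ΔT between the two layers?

8.23×10⁻⁴

Δα = |17.0 − 12.4|×10⁻⁶/K = 4.60×10⁻⁶/K.
Mismatch strain = Δα·ΔT = 4.60×10⁻⁶ × 179.0 = 8.23×10⁻⁴.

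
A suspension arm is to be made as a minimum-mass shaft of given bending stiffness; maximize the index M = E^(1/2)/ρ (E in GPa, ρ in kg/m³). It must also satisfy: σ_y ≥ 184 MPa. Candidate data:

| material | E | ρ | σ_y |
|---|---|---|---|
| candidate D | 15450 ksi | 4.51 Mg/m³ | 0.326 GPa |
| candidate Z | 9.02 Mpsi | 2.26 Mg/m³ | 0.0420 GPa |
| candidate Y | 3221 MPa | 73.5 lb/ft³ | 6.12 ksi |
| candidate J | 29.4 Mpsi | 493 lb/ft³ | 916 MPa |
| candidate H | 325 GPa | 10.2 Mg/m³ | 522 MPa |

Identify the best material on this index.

Screen on constraints: σ_y ≥ 184 MPa. Survivors: candidate D, candidate J, candidate H.
Normalizing units and computing the index:
  candidate D: E = 106.5 GPa, ρ = 4510 kg/m³
  candidate J: E = 202.7 GPa, ρ = 7897 kg/m³
  candidate H: E = 325.0 GPa, ρ = 10200 kg/m³
  candidate D: M = 2.29×10⁻³
  candidate J: M = 1.80×10⁻³
  candidate H: M = 1.77×10⁻³
Highest index: candidate D.

candidate D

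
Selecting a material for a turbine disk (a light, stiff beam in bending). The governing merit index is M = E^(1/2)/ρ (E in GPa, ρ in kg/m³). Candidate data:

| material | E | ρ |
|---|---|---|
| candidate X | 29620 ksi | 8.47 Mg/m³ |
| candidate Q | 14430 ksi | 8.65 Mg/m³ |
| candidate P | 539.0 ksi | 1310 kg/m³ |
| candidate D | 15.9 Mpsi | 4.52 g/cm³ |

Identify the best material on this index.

Convert each candidate to consistent units, then evaluate M:
  candidate X: E = 204.2 GPa, ρ = 8470 kg/m³
  candidate Q: E = 99.49 GPa, ρ = 8650 kg/m³
  candidate P: E = 3.716 GPa, ρ = 1310 kg/m³
  candidate D: E = 109.6 GPa, ρ = 4520 kg/m³
  candidate D: M = 2.32×10⁻³
  candidate X: M = 1.69×10⁻³
  candidate P: M = 1.47×10⁻³
  candidate Q: M = 1.15×10⁻³
The maximum is for candidate D.

candidate D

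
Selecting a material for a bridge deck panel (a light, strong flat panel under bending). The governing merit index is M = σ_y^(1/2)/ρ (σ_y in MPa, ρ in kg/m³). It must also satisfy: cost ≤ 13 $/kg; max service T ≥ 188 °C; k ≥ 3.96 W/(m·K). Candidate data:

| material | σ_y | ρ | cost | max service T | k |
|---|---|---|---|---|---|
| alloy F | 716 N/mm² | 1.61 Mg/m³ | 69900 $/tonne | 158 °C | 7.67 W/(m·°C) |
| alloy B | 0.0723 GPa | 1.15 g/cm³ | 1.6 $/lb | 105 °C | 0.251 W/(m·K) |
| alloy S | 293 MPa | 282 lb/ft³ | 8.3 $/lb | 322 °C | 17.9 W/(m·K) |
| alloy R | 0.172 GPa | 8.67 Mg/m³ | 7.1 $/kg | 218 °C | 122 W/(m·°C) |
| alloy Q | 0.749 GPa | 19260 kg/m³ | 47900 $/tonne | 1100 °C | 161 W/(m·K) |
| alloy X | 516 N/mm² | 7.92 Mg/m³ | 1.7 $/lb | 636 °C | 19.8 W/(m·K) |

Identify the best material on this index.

alloy X

Screen on constraints: cost ≤ 13 $/kg; max service T ≥ 188 °C; k ≥ 3.96 W/(m·K). Survivors: alloy R, alloy X.
Normalizing units and computing the index:
  alloy R: σ_y = 172.0 MPa, ρ = 8670 kg/m³
  alloy X: σ_y = 516.0 MPa, ρ = 7920 kg/m³
  alloy X: M = 2.87×10⁻³
  alloy R: M = 1.51×10⁻³
Alloy X has the largest M.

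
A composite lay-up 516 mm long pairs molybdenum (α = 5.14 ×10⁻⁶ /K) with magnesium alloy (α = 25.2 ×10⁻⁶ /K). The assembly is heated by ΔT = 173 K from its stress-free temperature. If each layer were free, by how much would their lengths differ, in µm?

Δα = |5.14 − 25.2|×10⁻⁶/K = 20.1×10⁻⁶/K.
ΔL_mismatch = Δα·L·ΔT = 20.1×10⁻⁶ × 516.0 mm × 173.0 K = 1790 µm.

1790 µm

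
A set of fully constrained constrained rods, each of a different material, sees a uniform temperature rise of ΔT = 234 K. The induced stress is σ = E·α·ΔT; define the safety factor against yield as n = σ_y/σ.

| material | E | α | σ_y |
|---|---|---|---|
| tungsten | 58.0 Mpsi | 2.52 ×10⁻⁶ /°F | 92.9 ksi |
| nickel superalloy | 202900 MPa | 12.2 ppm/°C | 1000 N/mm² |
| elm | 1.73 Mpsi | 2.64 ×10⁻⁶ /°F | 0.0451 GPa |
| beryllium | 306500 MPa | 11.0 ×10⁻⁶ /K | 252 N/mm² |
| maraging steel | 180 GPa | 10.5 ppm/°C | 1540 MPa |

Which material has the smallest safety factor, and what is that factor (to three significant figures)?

beryllium, n = 0.319

With everything in SI (GPa, ×10⁻⁶/K, MPa):
  tungsten: E = 399.9, α = 4.54, σ_y = 640.5 → σ = 424 MPa, n = 1.51
  nickel superalloy: E = 202.9, α = 12.2, σ_y = 1000 → σ = 579 MPa, n = 1.73
  elm: E = 11.93, α = 4.75, σ_y = 45.10 → σ = 13.3 MPa, n = 3.40
  beryllium: E = 306.5, α = 11.0, σ_y = 252.0 → σ = 789 MPa, n = 0.319
  maraging steel: E = 180.0, α = 10.5, σ_y = 1540 → σ = 442 MPa, n = 3.48
Smallest n: beryllium with n = 0.319.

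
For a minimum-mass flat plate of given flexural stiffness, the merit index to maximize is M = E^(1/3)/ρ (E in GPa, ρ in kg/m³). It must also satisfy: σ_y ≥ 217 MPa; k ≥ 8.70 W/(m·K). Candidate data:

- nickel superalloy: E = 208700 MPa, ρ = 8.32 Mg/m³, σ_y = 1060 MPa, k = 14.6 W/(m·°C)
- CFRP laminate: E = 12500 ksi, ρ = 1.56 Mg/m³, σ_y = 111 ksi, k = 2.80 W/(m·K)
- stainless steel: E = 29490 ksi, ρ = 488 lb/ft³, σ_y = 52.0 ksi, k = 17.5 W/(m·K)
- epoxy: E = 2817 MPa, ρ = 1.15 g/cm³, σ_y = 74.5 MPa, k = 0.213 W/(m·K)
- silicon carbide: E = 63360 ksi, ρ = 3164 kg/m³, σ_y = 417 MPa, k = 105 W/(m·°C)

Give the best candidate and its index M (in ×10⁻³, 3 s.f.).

silicon carbide, M = 2.40×10⁻³

Screen on constraints: σ_y ≥ 217 MPa; k ≥ 8.70 W/(m·K). Survivors: nickel superalloy, stainless steel, silicon carbide.
In SI units:
  nickel superalloy: E = 208.7 GPa, ρ = 8320 kg/m³
  stainless steel: E = 203.3 GPa, ρ = 7817 kg/m³
  silicon carbide: E = 436.9 GPa, ρ = 3164 kg/m³
  silicon carbide: M = 2.40×10⁻³
  stainless steel: M = 0.752×10⁻³
  nickel superalloy: M = 0.713×10⁻³
Silicon carbide has the largest M.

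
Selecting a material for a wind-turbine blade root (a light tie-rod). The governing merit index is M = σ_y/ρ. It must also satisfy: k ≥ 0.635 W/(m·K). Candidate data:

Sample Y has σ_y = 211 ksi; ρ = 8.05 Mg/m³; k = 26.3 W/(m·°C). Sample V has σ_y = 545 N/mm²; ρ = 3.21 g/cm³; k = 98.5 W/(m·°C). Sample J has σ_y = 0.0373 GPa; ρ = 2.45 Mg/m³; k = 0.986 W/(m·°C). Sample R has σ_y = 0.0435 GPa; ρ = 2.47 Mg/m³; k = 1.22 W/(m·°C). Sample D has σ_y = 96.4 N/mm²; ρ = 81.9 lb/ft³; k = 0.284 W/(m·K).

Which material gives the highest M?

Screen on constraints: k ≥ 0.635 W/(m·K). Survivors: sample Y, sample V, sample J, sample R.
In SI units:
  sample Y: σ_y = 1455 MPa, ρ = 8050 kg/m³
  sample V: σ_y = 545.0 MPa, ρ = 3210 kg/m³
  sample J: σ_y = 37.30 MPa, ρ = 2450 kg/m³
  sample R: σ_y = 43.50 MPa, ρ = 2470 kg/m³
  sample Y: M = 181 kN·m/kg
  sample V: M = 170 kN·m/kg
  sample R: M = 17.6 kN·m/kg
  sample J: M = 15.2 kN·m/kg
Sample Y ranks first.

sample Y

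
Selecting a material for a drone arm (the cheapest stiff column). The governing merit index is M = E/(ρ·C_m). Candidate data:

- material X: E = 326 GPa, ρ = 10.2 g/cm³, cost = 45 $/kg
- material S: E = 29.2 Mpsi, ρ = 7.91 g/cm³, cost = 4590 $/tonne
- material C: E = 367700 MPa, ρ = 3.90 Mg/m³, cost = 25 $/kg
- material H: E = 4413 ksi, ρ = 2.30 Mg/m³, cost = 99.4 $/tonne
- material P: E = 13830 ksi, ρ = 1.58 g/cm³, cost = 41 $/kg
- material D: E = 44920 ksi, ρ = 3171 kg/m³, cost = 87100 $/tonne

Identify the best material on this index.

Putting every candidate on a common basis:
  material X: E = 326.0 GPa, ρ = 10200 kg/m³, cost = 45.00 $/kg
  material S: E = 201.3 GPa, ρ = 7910 kg/m³, cost = 4.590 $/kg
  material C: E = 367.7 GPa, ρ = 3900 kg/m³, cost = 25.00 $/kg
  material H: E = 30.43 GPa, ρ = 2300 kg/m³, cost = 0.09940 $/kg
  material P: E = 95.35 GPa, ρ = 1580 kg/m³, cost = 41.00 $/kg
  material D: E = 309.7 GPa, ρ = 3171 kg/m³, cost = 87.10 $/kg
  material H: M = 133 MN·m per $
  material S: M = 5.55 MN·m per $
  material C: M = 3.77 MN·m per $
  material P: M = 1.47 MN·m per $
  material D: M = 1.12 MN·m per $
  material X: M = 0.710 MN·m per $
Material H has the largest M.

material H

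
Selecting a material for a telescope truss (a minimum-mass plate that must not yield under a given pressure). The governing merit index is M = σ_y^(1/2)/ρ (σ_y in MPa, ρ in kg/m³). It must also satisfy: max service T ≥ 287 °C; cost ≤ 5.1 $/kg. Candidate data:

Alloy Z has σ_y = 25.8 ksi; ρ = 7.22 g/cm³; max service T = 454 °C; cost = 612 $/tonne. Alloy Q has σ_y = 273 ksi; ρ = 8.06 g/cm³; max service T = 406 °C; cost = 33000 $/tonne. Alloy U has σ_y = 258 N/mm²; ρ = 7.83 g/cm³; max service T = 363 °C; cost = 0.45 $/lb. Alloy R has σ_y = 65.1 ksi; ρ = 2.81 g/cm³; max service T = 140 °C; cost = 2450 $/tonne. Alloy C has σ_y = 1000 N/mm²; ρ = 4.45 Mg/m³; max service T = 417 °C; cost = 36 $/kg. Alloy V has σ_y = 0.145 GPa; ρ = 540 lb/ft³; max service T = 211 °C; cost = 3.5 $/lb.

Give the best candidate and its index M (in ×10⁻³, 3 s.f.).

alloy U, M = 2.05×10⁻³

Screen on constraints: max service T ≥ 287 °C; cost ≤ 5.1 $/kg. Survivors: alloy Z, alloy U.
Putting every candidate on a common basis:
  alloy Z: σ_y = 177.9 MPa, ρ = 7220 kg/m³
  alloy U: σ_y = 258.0 MPa, ρ = 7830 kg/m³
  alloy U: M = 2.05×10⁻³
  alloy Z: M = 1.85×10⁻³
Highest index: alloy U.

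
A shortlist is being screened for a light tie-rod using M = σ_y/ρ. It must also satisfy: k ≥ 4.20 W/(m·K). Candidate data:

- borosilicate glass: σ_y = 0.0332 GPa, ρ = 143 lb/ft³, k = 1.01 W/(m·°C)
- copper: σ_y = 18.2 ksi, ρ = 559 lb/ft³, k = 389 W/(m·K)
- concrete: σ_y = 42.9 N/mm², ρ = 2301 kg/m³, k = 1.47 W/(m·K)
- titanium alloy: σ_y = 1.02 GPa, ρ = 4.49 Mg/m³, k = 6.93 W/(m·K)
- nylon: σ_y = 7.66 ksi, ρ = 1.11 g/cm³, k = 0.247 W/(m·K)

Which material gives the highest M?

Screen on constraints: k ≥ 4.20 W/(m·K). Survivors: copper, titanium alloy.
Putting every candidate on a common basis:
  copper: σ_y = 125.5 MPa, ρ = 8954 kg/m³
  titanium alloy: σ_y = 1020 MPa, ρ = 4490 kg/m³
  titanium alloy: M = 227 kN·m/kg
  copper: M = 14.0 kN·m/kg
Highest index: titanium alloy.

titanium alloy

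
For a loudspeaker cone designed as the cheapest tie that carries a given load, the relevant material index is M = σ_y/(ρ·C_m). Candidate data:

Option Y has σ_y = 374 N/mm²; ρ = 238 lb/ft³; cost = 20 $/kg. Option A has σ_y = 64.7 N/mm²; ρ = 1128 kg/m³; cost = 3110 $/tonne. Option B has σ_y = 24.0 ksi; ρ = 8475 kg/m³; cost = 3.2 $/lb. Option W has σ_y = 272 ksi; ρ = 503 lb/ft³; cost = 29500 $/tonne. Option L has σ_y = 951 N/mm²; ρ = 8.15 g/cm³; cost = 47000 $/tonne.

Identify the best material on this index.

option A

After converting to SI:
  option Y: σ_y = 374.0 MPa, ρ = 3812 kg/m³, cost = 20.00 $/kg
  option A: σ_y = 64.70 MPa, ρ = 1128 kg/m³, cost = 3.110 $/kg
  option B: σ_y = 165.5 MPa, ρ = 8475 kg/m³, cost = 7.055 $/kg
  option W: σ_y = 1875 MPa, ρ = 8057 kg/m³, cost = 29.50 $/kg
  option L: σ_y = 951.0 MPa, ρ = 8150 kg/m³, cost = 47.00 $/kg
  option A: M = 18.4 kN·m per $
  option W: M = 7.89 kN·m per $
  option Y: M = 4.91 kN·m per $
  option B: M = 2.77 kN·m per $
  option L: M = 2.48 kN·m per $
Option A ranks first.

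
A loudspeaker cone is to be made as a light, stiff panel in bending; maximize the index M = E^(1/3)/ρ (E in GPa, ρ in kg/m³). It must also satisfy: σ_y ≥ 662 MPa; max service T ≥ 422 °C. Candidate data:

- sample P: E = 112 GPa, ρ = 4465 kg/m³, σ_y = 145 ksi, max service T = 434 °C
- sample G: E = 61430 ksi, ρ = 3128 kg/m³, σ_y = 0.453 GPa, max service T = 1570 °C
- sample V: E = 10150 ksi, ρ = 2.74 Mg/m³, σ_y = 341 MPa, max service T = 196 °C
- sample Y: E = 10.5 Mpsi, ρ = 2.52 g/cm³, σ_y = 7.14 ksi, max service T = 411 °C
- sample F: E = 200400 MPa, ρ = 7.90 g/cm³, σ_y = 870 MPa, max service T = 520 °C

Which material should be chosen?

Screen on constraints: σ_y ≥ 662 MPa; max service T ≥ 422 °C. Survivors: sample P, sample F.
In SI units:
  sample P: E = 112.0 GPa, ρ = 4465 kg/m³
  sample F: E = 200.4 GPa, ρ = 7900 kg/m³
  sample P: M = 1.08×10⁻³
  sample F: M = 0.741×10⁻³
The maximum is for sample P.

sample P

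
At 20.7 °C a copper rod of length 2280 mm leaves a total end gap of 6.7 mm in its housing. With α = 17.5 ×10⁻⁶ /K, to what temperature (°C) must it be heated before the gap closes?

189 °C

α·L₀·ΔT = 6.7 mm ⇒ ΔT = 6.7 / (17.5×10⁻⁶ × 2280.0) = 167.9 K.
T = 20.7 + 167.9 = 188.6 °C.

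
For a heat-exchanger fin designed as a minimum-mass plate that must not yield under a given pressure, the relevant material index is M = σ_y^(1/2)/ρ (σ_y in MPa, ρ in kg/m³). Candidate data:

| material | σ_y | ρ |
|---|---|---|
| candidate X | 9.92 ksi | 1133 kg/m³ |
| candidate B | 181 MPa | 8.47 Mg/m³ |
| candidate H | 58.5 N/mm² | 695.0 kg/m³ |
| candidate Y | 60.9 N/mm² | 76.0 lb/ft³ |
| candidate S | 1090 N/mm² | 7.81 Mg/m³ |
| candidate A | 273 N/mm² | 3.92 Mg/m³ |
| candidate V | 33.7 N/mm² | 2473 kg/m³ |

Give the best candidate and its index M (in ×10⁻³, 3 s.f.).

candidate H, M = 11.0×10⁻³

Convert each candidate to consistent units, then evaluate M:
  candidate X: σ_y = 68.40 MPa, ρ = 1133 kg/m³
  candidate B: σ_y = 181.0 MPa, ρ = 8470 kg/m³
  candidate H: σ_y = 58.50 MPa, ρ = 695.0 kg/m³
  candidate Y: σ_y = 60.90 MPa, ρ = 1217 kg/m³
  candidate S: σ_y = 1090 MPa, ρ = 7810 kg/m³
  candidate A: σ_y = 273.0 MPa, ρ = 3920 kg/m³
  candidate V: σ_y = 33.70 MPa, ρ = 2473 kg/m³
  candidate H: M = 11.0×10⁻³
  candidate X: M = 7.30×10⁻³
  candidate Y: M = 6.41×10⁻³
  candidate S: M = 4.23×10⁻³
  candidate A: M = 4.21×10⁻³
  candidate V: M = 2.35×10⁻³
  candidate B: M = 1.59×10⁻³
Candidate H has the largest M.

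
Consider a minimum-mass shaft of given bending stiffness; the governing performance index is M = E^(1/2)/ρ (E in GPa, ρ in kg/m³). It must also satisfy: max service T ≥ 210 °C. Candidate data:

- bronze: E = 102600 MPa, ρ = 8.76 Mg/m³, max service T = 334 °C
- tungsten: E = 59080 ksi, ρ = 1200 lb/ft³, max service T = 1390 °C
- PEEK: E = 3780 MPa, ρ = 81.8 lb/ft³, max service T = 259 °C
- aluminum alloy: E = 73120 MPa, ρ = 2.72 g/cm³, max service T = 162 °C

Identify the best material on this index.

PEEK

Screen on constraints: max service T ≥ 210 °C. Survivors: bronze, tungsten, PEEK.
Convert each candidate to consistent units, then evaluate M:
  bronze: E = 102.6 GPa, ρ = 8760 kg/m³
  tungsten: E = 407.3 GPa, ρ = 19220 kg/m³
  PEEK: E = 3.780 GPa, ρ = 1310 kg/m³
  PEEK: M = 1.48×10⁻³
  bronze: M = 1.16×10⁻³
  tungsten: M = 1.05×10⁻³
The maximum is for PEEK.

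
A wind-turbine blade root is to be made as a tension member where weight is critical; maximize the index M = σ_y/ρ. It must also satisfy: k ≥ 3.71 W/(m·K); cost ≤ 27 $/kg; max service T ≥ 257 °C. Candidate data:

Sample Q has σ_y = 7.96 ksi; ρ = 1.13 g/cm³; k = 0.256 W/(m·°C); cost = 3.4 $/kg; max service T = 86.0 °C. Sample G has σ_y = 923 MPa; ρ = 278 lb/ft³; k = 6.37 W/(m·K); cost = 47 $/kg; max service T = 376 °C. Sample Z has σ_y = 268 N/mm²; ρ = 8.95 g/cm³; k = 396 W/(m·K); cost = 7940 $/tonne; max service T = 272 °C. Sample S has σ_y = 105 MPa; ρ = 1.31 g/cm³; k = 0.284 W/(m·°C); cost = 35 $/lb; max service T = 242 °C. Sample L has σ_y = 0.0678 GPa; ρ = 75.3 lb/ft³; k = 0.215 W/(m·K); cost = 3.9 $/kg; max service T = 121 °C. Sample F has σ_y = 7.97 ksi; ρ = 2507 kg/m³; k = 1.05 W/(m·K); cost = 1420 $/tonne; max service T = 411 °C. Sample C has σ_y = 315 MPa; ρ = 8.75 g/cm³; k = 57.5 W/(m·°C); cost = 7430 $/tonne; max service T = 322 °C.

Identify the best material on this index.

sample C

Screen on constraints: k ≥ 3.71 W/(m·K); cost ≤ 27 $/kg; max service T ≥ 257 °C. Survivors: sample Z, sample C.
After converting to SI:
  sample Z: σ_y = 268.0 MPa, ρ = 8950 kg/m³
  sample C: σ_y = 315.0 MPa, ρ = 8750 kg/m³
  sample C: M = 36.0 kN·m/kg
  sample Z: M = 29.9 kN·m/kg
Sample C has the largest M.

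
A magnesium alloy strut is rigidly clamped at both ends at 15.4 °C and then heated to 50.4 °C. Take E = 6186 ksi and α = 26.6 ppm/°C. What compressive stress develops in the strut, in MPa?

39.7 MPa

E = 6186 ksi = 42.65 GPa.
ΔT = 35.00 K. Constrained thermal stress σ = E·α·ΔT = 42.65×10³ MPa × 26.6×10⁻⁶ × 35.00 = 39.7 MPa (compressive).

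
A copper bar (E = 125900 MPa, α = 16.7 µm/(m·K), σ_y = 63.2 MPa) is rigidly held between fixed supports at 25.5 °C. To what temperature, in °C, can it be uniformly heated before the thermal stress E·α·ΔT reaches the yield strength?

E = 125900 MPa = 125.9 GPa.
E·α·ΔT = 63.20 MPa ⇒ ΔT = 63.20 / (125.9×10³ × 16.7×10⁻⁶) = 30.06 K.
T = 25.5 + 30.06 = 55.56 °C.

55.6 °C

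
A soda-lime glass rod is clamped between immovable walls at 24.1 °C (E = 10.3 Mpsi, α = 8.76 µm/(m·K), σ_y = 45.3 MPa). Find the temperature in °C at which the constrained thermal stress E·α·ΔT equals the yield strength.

96.9 °C

E = 10.3 Mpsi = 71.02 GPa.
E·α·ΔT = 45.30 MPa ⇒ ΔT = 45.30 / (71.02×10³ × 8.76×10⁻⁶) = 72.82 K.
T = 24.1 + 72.82 = 96.92 °C.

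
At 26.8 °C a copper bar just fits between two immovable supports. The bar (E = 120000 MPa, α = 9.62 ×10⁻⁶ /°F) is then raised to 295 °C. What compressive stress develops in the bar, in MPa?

557 MPa

E = 120000 MPa = 120.0 GPa.
α = 9.62×10⁻⁶/°F × 9/5 = 17.3×10⁻⁶/K.
ΔT = 268.2 K. Constrained thermal stress σ = E·α·ΔT = 120.0×10³ MPa × 17.3×10⁻⁶ × 268.2 = 557 MPa (compressive).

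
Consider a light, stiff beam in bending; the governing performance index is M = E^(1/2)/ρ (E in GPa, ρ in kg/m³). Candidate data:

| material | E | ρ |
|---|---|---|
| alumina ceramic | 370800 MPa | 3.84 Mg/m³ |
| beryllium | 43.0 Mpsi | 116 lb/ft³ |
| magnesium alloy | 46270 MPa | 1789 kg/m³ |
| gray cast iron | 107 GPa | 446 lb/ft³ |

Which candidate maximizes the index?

Convert each candidate to consistent units, then evaluate M:
  alumina ceramic: E = 370.8 GPa, ρ = 3840 kg/m³
  beryllium: E = 296.5 GPa, ρ = 1858 kg/m³
  magnesium alloy: E = 46.27 GPa, ρ = 1789 kg/m³
  gray cast iron: E = 107.0 GPa, ρ = 7144 kg/m³
  beryllium: M = 9.27×10⁻³
  alumina ceramic: M = 5.01×10⁻³
  magnesium alloy: M = 3.80×10⁻³
  gray cast iron: M = 1.45×10⁻³
The maximum is for beryllium.

beryllium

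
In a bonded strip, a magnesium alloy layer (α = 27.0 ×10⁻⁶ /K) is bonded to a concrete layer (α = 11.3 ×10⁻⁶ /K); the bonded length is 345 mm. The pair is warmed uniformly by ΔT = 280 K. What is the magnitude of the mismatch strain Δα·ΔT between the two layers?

4.40×10⁻³

Δα = |27.0 − 11.3|×10⁻⁶/K = 15.7×10⁻⁶/K.
Mismatch strain = Δα·ΔT = 15.7×10⁻⁶ × 280.0 = 4.40×10⁻³.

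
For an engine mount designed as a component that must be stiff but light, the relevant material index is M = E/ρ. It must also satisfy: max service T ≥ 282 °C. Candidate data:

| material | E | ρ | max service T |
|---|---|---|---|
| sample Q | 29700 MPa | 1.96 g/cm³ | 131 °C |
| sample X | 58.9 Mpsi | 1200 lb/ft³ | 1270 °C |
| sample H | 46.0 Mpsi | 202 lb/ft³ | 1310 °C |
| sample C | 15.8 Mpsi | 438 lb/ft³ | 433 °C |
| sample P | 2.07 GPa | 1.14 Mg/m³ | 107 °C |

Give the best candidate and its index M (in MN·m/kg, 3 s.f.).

Screen on constraints: max service T ≥ 282 °C. Survivors: sample X, sample H, sample C.
After converting to SI:
  sample X: E = 406.1 GPa, ρ = 19220 kg/m³
  sample H: E = 317.2 GPa, ρ = 3236 kg/m³
  sample C: E = 108.9 GPa, ρ = 7016 kg/m³
  sample H: M = 98.0 MN·m/kg
  sample X: M = 21.1 MN·m/kg
  sample C: M = 15.5 MN·m/kg
Sample H has the largest M.

sample H, M = 98.0 MN·m/kg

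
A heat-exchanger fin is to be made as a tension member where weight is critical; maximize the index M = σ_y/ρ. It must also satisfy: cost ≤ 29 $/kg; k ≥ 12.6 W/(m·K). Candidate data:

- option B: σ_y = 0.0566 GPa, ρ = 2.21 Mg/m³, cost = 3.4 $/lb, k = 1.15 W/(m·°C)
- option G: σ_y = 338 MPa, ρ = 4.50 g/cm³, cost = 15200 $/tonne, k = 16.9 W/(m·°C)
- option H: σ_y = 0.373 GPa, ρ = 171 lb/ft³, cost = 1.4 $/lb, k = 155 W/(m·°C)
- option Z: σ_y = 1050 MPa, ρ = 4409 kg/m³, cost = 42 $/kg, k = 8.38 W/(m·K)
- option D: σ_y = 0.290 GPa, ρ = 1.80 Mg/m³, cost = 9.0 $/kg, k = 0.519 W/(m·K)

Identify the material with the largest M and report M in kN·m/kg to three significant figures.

Screen on constraints: cost ≤ 29 $/kg; k ≥ 12.6 W/(m·K). Survivors: option G, option H.
Putting every candidate on a common basis:
  option G: σ_y = 338.0 MPa, ρ = 4500 kg/m³
  option H: σ_y = 373.0 MPa, ρ = 2739 kg/m³
  option H: M = 136 kN·m/kg
  option G: M = 75.1 kN·m/kg
Option H ranks first.

option H, M = 136 kN·m/kg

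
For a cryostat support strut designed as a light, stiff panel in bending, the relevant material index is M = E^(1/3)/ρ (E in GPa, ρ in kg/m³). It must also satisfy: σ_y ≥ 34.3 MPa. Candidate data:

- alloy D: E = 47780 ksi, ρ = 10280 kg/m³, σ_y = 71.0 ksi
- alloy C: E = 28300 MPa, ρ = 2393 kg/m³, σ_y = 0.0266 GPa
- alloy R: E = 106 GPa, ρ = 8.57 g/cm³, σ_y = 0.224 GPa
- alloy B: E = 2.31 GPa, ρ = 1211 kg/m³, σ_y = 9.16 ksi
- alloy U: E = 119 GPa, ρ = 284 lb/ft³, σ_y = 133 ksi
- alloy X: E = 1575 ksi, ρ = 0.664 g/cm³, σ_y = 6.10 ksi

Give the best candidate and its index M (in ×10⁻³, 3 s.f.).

alloy X, M = 3.34×10⁻³

Screen on constraints: σ_y ≥ 34.3 MPa. Survivors: alloy D, alloy R, alloy B, alloy U, alloy X.
After converting to SI:
  alloy D: E = 329.4 GPa, ρ = 10280 kg/m³
  alloy R: E = 106.0 GPa, ρ = 8570 kg/m³
  alloy B: E = 2.310 GPa, ρ = 1211 kg/m³
  alloy U: E = 119.0 GPa, ρ = 4549 kg/m³
  alloy X: E = 10.86 GPa, ρ = 664.0 kg/m³
  alloy X: M = 3.34×10⁻³
  alloy B: M = 1.09×10⁻³
  alloy U: M = 1.08×10⁻³
  alloy D: M = 0.672×10⁻³
  alloy R: M = 0.552×10⁻³
Highest index: alloy X.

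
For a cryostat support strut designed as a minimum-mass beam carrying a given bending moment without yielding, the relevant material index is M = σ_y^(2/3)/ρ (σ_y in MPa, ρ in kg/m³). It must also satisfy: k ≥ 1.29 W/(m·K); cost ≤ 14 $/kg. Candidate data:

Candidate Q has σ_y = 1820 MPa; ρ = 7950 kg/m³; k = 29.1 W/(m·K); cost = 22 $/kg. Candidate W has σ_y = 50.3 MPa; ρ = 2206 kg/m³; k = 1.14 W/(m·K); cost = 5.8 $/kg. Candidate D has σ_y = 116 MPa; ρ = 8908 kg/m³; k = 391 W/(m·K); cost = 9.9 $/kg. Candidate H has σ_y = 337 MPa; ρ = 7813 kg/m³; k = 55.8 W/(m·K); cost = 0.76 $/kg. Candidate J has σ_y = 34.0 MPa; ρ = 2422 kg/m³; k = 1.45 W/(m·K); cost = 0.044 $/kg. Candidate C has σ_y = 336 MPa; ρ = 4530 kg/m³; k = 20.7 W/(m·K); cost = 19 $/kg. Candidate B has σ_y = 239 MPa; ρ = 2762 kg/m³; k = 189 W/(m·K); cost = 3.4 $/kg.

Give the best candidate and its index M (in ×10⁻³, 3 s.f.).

candidate B, M = 13.9×10⁻³

Screen on constraints: k ≥ 1.29 W/(m·K); cost ≤ 14 $/kg. Survivors: candidate D, candidate H, candidate J, candidate B.
Per-candidate index values:
  candidate B: M = 13.9×10⁻³
  candidate H: M = 6.20×10⁻³
  candidate J: M = 4.33×10⁻³
  candidate D: M = 2.67×10⁻³
Candidate B ranks first.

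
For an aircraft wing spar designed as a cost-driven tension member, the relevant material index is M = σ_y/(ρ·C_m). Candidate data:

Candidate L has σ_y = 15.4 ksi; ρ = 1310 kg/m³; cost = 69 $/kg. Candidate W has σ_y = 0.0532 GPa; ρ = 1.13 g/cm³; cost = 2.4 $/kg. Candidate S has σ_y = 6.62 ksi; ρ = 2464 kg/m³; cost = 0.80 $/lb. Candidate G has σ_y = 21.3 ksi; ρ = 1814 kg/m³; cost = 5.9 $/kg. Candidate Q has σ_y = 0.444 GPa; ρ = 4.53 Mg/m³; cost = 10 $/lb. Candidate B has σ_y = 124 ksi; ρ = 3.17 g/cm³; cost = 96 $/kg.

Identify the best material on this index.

candidate W

After converting to SI:
  candidate L: σ_y = 106.2 MPa, ρ = 1310 kg/m³, cost = 69.00 $/kg
  candidate W: σ_y = 53.20 MPa, ρ = 1130 kg/m³, cost = 2.400 $/kg
  candidate S: σ_y = 45.64 MPa, ρ = 2464 kg/m³, cost = 1.764 $/kg
  candidate G: σ_y = 146.9 MPa, ρ = 1814 kg/m³, cost = 5.900 $/kg
  candidate Q: σ_y = 444.0 MPa, ρ = 4530 kg/m³, cost = 22.05 $/kg
  candidate B: σ_y = 855.0 MPa, ρ = 3170 kg/m³, cost = 96.00 $/kg
  candidate W: M = 19.6 kN·m per $
  candidate G: M = 13.7 kN·m per $
  candidate S: M = 10.5 kN·m per $
  candidate Q: M = 4.45 kN·m per $
  candidate B: M = 2.81 kN·m per $
  candidate L: M = 1.17 kN·m per $
Candidate W ranks first.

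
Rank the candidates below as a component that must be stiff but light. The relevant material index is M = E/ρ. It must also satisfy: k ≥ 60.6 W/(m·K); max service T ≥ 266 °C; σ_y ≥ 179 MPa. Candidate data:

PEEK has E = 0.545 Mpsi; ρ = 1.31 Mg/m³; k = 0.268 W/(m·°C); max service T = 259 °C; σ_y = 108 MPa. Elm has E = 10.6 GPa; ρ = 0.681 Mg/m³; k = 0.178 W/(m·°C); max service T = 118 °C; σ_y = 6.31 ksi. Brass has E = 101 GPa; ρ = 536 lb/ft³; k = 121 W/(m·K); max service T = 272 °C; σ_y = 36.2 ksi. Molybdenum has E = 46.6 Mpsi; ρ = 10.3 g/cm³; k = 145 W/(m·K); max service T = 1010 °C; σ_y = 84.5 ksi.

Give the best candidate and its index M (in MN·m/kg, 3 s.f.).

Screen on constraints: k ≥ 60.6 W/(m·K); max service T ≥ 266 °C; σ_y ≥ 179 MPa. Survivors: brass, molybdenum.
Putting every candidate on a common basis:
  brass: E = 101.0 GPa, ρ = 8586 kg/m³
  molybdenum: E = 321.3 GPa, ρ = 10300 kg/m³
  molybdenum: M = 31.2 MN·m/kg
  brass: M = 11.8 MN·m/kg
Molybdenum ranks first.

molybdenum, M = 31.2 MN·m/kg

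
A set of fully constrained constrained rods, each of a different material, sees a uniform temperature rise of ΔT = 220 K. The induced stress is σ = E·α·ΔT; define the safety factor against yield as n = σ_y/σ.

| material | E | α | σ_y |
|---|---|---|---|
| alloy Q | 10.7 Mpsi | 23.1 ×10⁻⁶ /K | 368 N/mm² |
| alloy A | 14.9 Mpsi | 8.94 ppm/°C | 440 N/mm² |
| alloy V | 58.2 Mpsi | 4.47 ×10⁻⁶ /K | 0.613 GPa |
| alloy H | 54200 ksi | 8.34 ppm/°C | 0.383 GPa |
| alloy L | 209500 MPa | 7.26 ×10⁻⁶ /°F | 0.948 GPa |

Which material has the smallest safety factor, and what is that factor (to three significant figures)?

alloy H, n = 0.559

Converting E to GPa, α to ×10⁻⁶/K, σ_y to MPa, then σ and n for each:
  alloy Q: E = 73.77, α = 23.1, σ_y = 368.0 → σ = 375 MPa, n = 0.982
  alloy A: E = 102.7, α = 8.94, σ_y = 440.0 → σ = 202 MPa, n = 2.18
  alloy V: E = 401.3, α = 4.47, σ_y = 613.0 → σ = 395 MPa, n = 1.55
  alloy H: E = 373.7, α = 8.34, σ_y = 383.0 → σ = 686 MPa, n = 0.559
  alloy L: E = 209.5, α = 13.1, σ_y = 948.0 → σ = 602 MPa, n = 1.57
Smallest n: alloy H with n = 0.559.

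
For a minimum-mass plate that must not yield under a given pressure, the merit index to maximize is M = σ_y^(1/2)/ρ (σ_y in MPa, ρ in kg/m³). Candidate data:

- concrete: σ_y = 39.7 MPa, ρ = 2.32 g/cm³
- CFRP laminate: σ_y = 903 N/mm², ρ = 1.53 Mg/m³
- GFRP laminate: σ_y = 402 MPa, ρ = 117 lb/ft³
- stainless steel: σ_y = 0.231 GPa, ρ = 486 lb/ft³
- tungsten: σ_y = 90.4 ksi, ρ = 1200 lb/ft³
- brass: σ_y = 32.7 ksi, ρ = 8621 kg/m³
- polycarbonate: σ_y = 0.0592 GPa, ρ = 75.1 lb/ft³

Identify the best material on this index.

CFRP laminate

Putting every candidate on a common basis:
  concrete: σ_y = 39.70 MPa, ρ = 2320 kg/m³
  CFRP laminate: σ_y = 903.0 MPa, ρ = 1530 kg/m³
  GFRP laminate: σ_y = 402.0 MPa, ρ = 1874 kg/m³
  stainless steel: σ_y = 231.0 MPa, ρ = 7785 kg/m³
  tungsten: σ_y = 623.3 MPa, ρ = 19220 kg/m³
  brass: σ_y = 225.5 MPa, ρ = 8621 kg/m³
  polycarbonate: σ_y = 59.20 MPa, ρ = 1203 kg/m³
  CFRP laminate: M = 19.6×10⁻³
  GFRP laminate: M = 10.7×10⁻³
  polycarbonate: M = 6.40×10⁻³
  concrete: M = 2.72×10⁻³
  stainless steel: M = 1.95×10⁻³
  brass: M = 1.74×10⁻³
  tungsten: M = 1.30×10⁻³
CFRP laminate ranks first.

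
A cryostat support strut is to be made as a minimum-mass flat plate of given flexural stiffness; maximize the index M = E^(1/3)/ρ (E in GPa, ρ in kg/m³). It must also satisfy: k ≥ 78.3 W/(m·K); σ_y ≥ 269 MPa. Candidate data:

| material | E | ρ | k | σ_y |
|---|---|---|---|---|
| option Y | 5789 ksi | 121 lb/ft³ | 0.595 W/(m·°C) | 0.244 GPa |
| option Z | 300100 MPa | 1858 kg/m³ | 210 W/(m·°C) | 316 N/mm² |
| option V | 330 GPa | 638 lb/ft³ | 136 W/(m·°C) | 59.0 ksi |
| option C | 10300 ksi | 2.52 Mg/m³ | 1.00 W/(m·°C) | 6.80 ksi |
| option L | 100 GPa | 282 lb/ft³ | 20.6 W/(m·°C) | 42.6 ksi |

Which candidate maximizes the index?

option Z

Screen on constraints: k ≥ 78.3 W/(m·K); σ_y ≥ 269 MPa. Survivors: option Z, option V.
In SI units:
  option Z: E = 300.1 GPa, ρ = 1858 kg/m³
  option V: E = 330.0 GPa, ρ = 10220 kg/m³
  option Z: M = 3.60×10⁻³
  option V: M = 0.676×10⁻³
Option Z has the largest M.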